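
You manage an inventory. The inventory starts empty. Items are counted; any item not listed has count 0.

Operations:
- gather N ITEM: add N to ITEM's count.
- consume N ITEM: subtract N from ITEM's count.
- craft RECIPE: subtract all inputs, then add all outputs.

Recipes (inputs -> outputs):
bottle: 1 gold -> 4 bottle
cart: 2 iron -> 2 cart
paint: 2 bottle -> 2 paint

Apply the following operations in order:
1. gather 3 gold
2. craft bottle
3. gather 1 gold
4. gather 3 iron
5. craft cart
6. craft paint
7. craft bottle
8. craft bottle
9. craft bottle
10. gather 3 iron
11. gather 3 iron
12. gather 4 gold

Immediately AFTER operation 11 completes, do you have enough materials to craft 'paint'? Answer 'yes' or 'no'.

Answer: yes

Derivation:
After 1 (gather 3 gold): gold=3
After 2 (craft bottle): bottle=4 gold=2
After 3 (gather 1 gold): bottle=4 gold=3
After 4 (gather 3 iron): bottle=4 gold=3 iron=3
After 5 (craft cart): bottle=4 cart=2 gold=3 iron=1
After 6 (craft paint): bottle=2 cart=2 gold=3 iron=1 paint=2
After 7 (craft bottle): bottle=6 cart=2 gold=2 iron=1 paint=2
After 8 (craft bottle): bottle=10 cart=2 gold=1 iron=1 paint=2
After 9 (craft bottle): bottle=14 cart=2 iron=1 paint=2
After 10 (gather 3 iron): bottle=14 cart=2 iron=4 paint=2
After 11 (gather 3 iron): bottle=14 cart=2 iron=7 paint=2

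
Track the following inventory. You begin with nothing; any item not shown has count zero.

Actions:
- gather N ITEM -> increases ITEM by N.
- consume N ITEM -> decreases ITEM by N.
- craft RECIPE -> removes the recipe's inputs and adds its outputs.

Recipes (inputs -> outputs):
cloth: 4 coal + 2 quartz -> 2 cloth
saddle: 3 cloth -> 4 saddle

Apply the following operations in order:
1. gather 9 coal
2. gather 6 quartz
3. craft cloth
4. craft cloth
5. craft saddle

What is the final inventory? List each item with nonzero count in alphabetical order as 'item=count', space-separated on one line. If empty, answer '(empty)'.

Answer: cloth=1 coal=1 quartz=2 saddle=4

Derivation:
After 1 (gather 9 coal): coal=9
After 2 (gather 6 quartz): coal=9 quartz=6
After 3 (craft cloth): cloth=2 coal=5 quartz=4
After 4 (craft cloth): cloth=4 coal=1 quartz=2
After 5 (craft saddle): cloth=1 coal=1 quartz=2 saddle=4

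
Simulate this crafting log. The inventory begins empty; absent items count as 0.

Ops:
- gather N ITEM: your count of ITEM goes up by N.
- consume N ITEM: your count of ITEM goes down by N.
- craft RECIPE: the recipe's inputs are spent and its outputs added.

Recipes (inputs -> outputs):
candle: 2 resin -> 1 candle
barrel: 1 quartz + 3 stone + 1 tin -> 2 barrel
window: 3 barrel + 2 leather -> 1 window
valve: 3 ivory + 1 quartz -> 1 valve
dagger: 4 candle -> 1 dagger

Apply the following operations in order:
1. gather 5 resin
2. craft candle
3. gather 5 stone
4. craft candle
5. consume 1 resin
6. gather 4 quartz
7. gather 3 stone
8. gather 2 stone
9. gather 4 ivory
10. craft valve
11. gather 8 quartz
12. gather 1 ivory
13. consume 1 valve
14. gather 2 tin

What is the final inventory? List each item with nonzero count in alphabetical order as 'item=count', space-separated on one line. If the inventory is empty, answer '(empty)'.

After 1 (gather 5 resin): resin=5
After 2 (craft candle): candle=1 resin=3
After 3 (gather 5 stone): candle=1 resin=3 stone=5
After 4 (craft candle): candle=2 resin=1 stone=5
After 5 (consume 1 resin): candle=2 stone=5
After 6 (gather 4 quartz): candle=2 quartz=4 stone=5
After 7 (gather 3 stone): candle=2 quartz=4 stone=8
After 8 (gather 2 stone): candle=2 quartz=4 stone=10
After 9 (gather 4 ivory): candle=2 ivory=4 quartz=4 stone=10
After 10 (craft valve): candle=2 ivory=1 quartz=3 stone=10 valve=1
After 11 (gather 8 quartz): candle=2 ivory=1 quartz=11 stone=10 valve=1
After 12 (gather 1 ivory): candle=2 ivory=2 quartz=11 stone=10 valve=1
After 13 (consume 1 valve): candle=2 ivory=2 quartz=11 stone=10
After 14 (gather 2 tin): candle=2 ivory=2 quartz=11 stone=10 tin=2

Answer: candle=2 ivory=2 quartz=11 stone=10 tin=2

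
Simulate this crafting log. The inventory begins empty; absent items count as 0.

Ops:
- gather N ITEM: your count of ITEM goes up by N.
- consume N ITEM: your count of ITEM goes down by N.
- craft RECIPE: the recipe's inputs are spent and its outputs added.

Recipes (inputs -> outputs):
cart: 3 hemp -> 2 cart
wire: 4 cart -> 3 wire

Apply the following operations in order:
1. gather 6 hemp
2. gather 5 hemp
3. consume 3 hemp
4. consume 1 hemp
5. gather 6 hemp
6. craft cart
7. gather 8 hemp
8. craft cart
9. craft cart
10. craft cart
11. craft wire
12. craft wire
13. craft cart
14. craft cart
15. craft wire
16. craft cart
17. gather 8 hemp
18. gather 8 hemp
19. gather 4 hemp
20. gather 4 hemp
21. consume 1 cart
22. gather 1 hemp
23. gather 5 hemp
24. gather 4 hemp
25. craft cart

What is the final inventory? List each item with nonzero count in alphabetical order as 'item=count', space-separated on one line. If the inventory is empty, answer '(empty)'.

Answer: cart=3 hemp=31 wire=9

Derivation:
After 1 (gather 6 hemp): hemp=6
After 2 (gather 5 hemp): hemp=11
After 3 (consume 3 hemp): hemp=8
After 4 (consume 1 hemp): hemp=7
After 5 (gather 6 hemp): hemp=13
After 6 (craft cart): cart=2 hemp=10
After 7 (gather 8 hemp): cart=2 hemp=18
After 8 (craft cart): cart=4 hemp=15
After 9 (craft cart): cart=6 hemp=12
After 10 (craft cart): cart=8 hemp=9
After 11 (craft wire): cart=4 hemp=9 wire=3
After 12 (craft wire): hemp=9 wire=6
After 13 (craft cart): cart=2 hemp=6 wire=6
After 14 (craft cart): cart=4 hemp=3 wire=6
After 15 (craft wire): hemp=3 wire=9
After 16 (craft cart): cart=2 wire=9
After 17 (gather 8 hemp): cart=2 hemp=8 wire=9
After 18 (gather 8 hemp): cart=2 hemp=16 wire=9
After 19 (gather 4 hemp): cart=2 hemp=20 wire=9
After 20 (gather 4 hemp): cart=2 hemp=24 wire=9
After 21 (consume 1 cart): cart=1 hemp=24 wire=9
After 22 (gather 1 hemp): cart=1 hemp=25 wire=9
After 23 (gather 5 hemp): cart=1 hemp=30 wire=9
After 24 (gather 4 hemp): cart=1 hemp=34 wire=9
After 25 (craft cart): cart=3 hemp=31 wire=9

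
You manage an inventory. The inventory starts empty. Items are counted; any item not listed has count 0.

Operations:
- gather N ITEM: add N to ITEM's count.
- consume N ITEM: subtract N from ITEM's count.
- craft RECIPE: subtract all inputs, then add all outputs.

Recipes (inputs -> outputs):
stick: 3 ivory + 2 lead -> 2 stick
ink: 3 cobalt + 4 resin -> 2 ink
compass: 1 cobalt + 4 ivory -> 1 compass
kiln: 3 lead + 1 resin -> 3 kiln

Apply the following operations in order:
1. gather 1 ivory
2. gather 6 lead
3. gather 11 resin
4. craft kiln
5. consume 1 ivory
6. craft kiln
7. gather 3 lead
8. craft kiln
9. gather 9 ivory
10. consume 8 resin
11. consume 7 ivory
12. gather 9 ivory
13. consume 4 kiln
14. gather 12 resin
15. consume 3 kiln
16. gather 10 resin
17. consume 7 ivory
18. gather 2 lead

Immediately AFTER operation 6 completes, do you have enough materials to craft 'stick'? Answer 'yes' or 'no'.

Answer: no

Derivation:
After 1 (gather 1 ivory): ivory=1
After 2 (gather 6 lead): ivory=1 lead=6
After 3 (gather 11 resin): ivory=1 lead=6 resin=11
After 4 (craft kiln): ivory=1 kiln=3 lead=3 resin=10
After 5 (consume 1 ivory): kiln=3 lead=3 resin=10
After 6 (craft kiln): kiln=6 resin=9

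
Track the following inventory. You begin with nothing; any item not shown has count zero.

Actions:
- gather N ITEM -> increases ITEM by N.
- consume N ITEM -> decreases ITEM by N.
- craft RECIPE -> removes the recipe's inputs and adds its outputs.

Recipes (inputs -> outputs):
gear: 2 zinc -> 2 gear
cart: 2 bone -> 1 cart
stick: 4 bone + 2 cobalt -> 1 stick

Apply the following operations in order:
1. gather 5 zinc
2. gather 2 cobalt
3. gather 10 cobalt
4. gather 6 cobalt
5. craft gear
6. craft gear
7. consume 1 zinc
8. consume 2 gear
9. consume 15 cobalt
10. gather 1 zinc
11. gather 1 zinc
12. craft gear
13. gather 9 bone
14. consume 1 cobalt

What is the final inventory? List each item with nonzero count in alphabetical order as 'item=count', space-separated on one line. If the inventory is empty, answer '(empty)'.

Answer: bone=9 cobalt=2 gear=4

Derivation:
After 1 (gather 5 zinc): zinc=5
After 2 (gather 2 cobalt): cobalt=2 zinc=5
After 3 (gather 10 cobalt): cobalt=12 zinc=5
After 4 (gather 6 cobalt): cobalt=18 zinc=5
After 5 (craft gear): cobalt=18 gear=2 zinc=3
After 6 (craft gear): cobalt=18 gear=4 zinc=1
After 7 (consume 1 zinc): cobalt=18 gear=4
After 8 (consume 2 gear): cobalt=18 gear=2
After 9 (consume 15 cobalt): cobalt=3 gear=2
After 10 (gather 1 zinc): cobalt=3 gear=2 zinc=1
After 11 (gather 1 zinc): cobalt=3 gear=2 zinc=2
After 12 (craft gear): cobalt=3 gear=4
After 13 (gather 9 bone): bone=9 cobalt=3 gear=4
After 14 (consume 1 cobalt): bone=9 cobalt=2 gear=4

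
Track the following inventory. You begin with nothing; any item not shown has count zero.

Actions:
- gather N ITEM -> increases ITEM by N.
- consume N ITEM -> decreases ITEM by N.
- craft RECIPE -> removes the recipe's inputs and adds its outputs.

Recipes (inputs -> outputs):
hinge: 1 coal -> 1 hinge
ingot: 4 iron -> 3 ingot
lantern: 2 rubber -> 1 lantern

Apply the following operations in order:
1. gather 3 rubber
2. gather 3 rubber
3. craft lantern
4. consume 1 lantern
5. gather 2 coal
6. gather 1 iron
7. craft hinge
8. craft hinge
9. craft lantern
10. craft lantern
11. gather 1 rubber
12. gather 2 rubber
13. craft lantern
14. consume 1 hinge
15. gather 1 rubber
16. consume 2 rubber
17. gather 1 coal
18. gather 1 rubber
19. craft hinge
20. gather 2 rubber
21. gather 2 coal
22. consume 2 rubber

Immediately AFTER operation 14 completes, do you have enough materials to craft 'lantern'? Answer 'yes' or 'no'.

Answer: no

Derivation:
After 1 (gather 3 rubber): rubber=3
After 2 (gather 3 rubber): rubber=6
After 3 (craft lantern): lantern=1 rubber=4
After 4 (consume 1 lantern): rubber=4
After 5 (gather 2 coal): coal=2 rubber=4
After 6 (gather 1 iron): coal=2 iron=1 rubber=4
After 7 (craft hinge): coal=1 hinge=1 iron=1 rubber=4
After 8 (craft hinge): hinge=2 iron=1 rubber=4
After 9 (craft lantern): hinge=2 iron=1 lantern=1 rubber=2
After 10 (craft lantern): hinge=2 iron=1 lantern=2
After 11 (gather 1 rubber): hinge=2 iron=1 lantern=2 rubber=1
After 12 (gather 2 rubber): hinge=2 iron=1 lantern=2 rubber=3
After 13 (craft lantern): hinge=2 iron=1 lantern=3 rubber=1
After 14 (consume 1 hinge): hinge=1 iron=1 lantern=3 rubber=1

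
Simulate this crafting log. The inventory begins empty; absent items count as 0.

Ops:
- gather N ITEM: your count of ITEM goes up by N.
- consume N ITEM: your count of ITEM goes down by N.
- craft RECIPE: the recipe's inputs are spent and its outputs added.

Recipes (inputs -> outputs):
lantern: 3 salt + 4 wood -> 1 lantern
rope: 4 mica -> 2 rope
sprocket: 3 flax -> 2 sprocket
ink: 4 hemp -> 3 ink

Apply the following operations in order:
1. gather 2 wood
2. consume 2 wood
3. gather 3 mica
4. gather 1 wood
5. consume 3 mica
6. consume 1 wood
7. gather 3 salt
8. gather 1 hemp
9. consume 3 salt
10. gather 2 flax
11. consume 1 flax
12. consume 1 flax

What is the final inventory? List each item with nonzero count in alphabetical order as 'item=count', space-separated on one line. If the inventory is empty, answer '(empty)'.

After 1 (gather 2 wood): wood=2
After 2 (consume 2 wood): (empty)
After 3 (gather 3 mica): mica=3
After 4 (gather 1 wood): mica=3 wood=1
After 5 (consume 3 mica): wood=1
After 6 (consume 1 wood): (empty)
After 7 (gather 3 salt): salt=3
After 8 (gather 1 hemp): hemp=1 salt=3
After 9 (consume 3 salt): hemp=1
After 10 (gather 2 flax): flax=2 hemp=1
After 11 (consume 1 flax): flax=1 hemp=1
After 12 (consume 1 flax): hemp=1

Answer: hemp=1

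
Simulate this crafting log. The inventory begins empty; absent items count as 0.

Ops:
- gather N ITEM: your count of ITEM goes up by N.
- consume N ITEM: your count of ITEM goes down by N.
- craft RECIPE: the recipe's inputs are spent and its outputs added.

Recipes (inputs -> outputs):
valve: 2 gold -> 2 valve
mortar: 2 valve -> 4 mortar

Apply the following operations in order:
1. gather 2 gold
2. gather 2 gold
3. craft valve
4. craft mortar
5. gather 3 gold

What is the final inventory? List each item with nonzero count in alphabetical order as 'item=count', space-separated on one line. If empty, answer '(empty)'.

Answer: gold=5 mortar=4

Derivation:
After 1 (gather 2 gold): gold=2
After 2 (gather 2 gold): gold=4
After 3 (craft valve): gold=2 valve=2
After 4 (craft mortar): gold=2 mortar=4
After 5 (gather 3 gold): gold=5 mortar=4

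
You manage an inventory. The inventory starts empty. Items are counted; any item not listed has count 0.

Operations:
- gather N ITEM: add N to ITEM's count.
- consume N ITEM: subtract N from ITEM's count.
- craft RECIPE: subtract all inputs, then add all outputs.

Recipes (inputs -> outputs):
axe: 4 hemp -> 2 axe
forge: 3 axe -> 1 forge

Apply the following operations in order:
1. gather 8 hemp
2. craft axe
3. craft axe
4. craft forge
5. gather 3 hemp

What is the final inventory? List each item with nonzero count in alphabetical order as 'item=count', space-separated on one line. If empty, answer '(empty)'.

After 1 (gather 8 hemp): hemp=8
After 2 (craft axe): axe=2 hemp=4
After 3 (craft axe): axe=4
After 4 (craft forge): axe=1 forge=1
After 5 (gather 3 hemp): axe=1 forge=1 hemp=3

Answer: axe=1 forge=1 hemp=3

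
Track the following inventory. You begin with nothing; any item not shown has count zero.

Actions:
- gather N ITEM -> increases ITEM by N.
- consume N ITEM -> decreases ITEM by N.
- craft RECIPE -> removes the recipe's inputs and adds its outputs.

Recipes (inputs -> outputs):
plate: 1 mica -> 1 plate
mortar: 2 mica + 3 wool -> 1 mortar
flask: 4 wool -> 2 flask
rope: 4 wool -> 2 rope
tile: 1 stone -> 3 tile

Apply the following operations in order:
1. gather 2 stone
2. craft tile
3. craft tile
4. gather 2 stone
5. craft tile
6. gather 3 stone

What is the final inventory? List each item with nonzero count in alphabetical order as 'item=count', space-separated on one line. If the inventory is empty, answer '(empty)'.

Answer: stone=4 tile=9

Derivation:
After 1 (gather 2 stone): stone=2
After 2 (craft tile): stone=1 tile=3
After 3 (craft tile): tile=6
After 4 (gather 2 stone): stone=2 tile=6
After 5 (craft tile): stone=1 tile=9
After 6 (gather 3 stone): stone=4 tile=9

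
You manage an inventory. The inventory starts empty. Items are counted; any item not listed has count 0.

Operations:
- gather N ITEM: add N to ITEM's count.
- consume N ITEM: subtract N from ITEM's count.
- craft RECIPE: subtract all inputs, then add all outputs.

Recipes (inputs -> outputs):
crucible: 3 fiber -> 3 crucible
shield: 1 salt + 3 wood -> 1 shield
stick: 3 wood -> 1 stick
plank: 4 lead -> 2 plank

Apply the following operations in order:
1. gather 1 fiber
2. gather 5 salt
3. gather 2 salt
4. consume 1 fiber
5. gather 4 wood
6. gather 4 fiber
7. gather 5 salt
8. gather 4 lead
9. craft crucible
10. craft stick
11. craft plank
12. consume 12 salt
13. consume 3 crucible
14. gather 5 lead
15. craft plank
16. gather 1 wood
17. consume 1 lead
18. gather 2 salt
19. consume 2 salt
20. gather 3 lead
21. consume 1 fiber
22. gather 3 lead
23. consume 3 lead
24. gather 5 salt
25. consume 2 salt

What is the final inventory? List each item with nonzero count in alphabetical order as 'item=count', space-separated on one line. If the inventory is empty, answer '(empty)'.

Answer: lead=3 plank=4 salt=3 stick=1 wood=2

Derivation:
After 1 (gather 1 fiber): fiber=1
After 2 (gather 5 salt): fiber=1 salt=5
After 3 (gather 2 salt): fiber=1 salt=7
After 4 (consume 1 fiber): salt=7
After 5 (gather 4 wood): salt=7 wood=4
After 6 (gather 4 fiber): fiber=4 salt=7 wood=4
After 7 (gather 5 salt): fiber=4 salt=12 wood=4
After 8 (gather 4 lead): fiber=4 lead=4 salt=12 wood=4
After 9 (craft crucible): crucible=3 fiber=1 lead=4 salt=12 wood=4
After 10 (craft stick): crucible=3 fiber=1 lead=4 salt=12 stick=1 wood=1
After 11 (craft plank): crucible=3 fiber=1 plank=2 salt=12 stick=1 wood=1
After 12 (consume 12 salt): crucible=3 fiber=1 plank=2 stick=1 wood=1
After 13 (consume 3 crucible): fiber=1 plank=2 stick=1 wood=1
After 14 (gather 5 lead): fiber=1 lead=5 plank=2 stick=1 wood=1
After 15 (craft plank): fiber=1 lead=1 plank=4 stick=1 wood=1
After 16 (gather 1 wood): fiber=1 lead=1 plank=4 stick=1 wood=2
After 17 (consume 1 lead): fiber=1 plank=4 stick=1 wood=2
After 18 (gather 2 salt): fiber=1 plank=4 salt=2 stick=1 wood=2
After 19 (consume 2 salt): fiber=1 plank=4 stick=1 wood=2
After 20 (gather 3 lead): fiber=1 lead=3 plank=4 stick=1 wood=2
After 21 (consume 1 fiber): lead=3 plank=4 stick=1 wood=2
After 22 (gather 3 lead): lead=6 plank=4 stick=1 wood=2
After 23 (consume 3 lead): lead=3 plank=4 stick=1 wood=2
After 24 (gather 5 salt): lead=3 plank=4 salt=5 stick=1 wood=2
After 25 (consume 2 salt): lead=3 plank=4 salt=3 stick=1 wood=2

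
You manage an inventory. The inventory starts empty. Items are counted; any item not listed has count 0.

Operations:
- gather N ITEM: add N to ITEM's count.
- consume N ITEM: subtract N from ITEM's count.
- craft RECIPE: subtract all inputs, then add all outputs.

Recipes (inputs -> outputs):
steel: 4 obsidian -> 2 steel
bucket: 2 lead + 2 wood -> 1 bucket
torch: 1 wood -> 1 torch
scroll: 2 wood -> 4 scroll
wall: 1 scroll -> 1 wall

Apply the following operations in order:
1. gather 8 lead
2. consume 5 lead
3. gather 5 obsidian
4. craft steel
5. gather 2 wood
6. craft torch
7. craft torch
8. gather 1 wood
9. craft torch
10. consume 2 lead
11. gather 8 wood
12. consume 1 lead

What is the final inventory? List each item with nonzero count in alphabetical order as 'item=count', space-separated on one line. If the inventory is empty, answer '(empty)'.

Answer: obsidian=1 steel=2 torch=3 wood=8

Derivation:
After 1 (gather 8 lead): lead=8
After 2 (consume 5 lead): lead=3
After 3 (gather 5 obsidian): lead=3 obsidian=5
After 4 (craft steel): lead=3 obsidian=1 steel=2
After 5 (gather 2 wood): lead=3 obsidian=1 steel=2 wood=2
After 6 (craft torch): lead=3 obsidian=1 steel=2 torch=1 wood=1
After 7 (craft torch): lead=3 obsidian=1 steel=2 torch=2
After 8 (gather 1 wood): lead=3 obsidian=1 steel=2 torch=2 wood=1
After 9 (craft torch): lead=3 obsidian=1 steel=2 torch=3
After 10 (consume 2 lead): lead=1 obsidian=1 steel=2 torch=3
After 11 (gather 8 wood): lead=1 obsidian=1 steel=2 torch=3 wood=8
After 12 (consume 1 lead): obsidian=1 steel=2 torch=3 wood=8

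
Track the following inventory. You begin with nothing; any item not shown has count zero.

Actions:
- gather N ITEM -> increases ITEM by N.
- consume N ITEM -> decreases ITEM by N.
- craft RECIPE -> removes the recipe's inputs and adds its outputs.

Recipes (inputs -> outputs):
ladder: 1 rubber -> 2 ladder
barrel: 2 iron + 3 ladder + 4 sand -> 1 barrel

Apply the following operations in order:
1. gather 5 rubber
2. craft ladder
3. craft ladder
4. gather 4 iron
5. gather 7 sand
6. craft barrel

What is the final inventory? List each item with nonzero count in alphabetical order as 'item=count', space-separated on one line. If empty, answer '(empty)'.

Answer: barrel=1 iron=2 ladder=1 rubber=3 sand=3

Derivation:
After 1 (gather 5 rubber): rubber=5
After 2 (craft ladder): ladder=2 rubber=4
After 3 (craft ladder): ladder=4 rubber=3
After 4 (gather 4 iron): iron=4 ladder=4 rubber=3
After 5 (gather 7 sand): iron=4 ladder=4 rubber=3 sand=7
After 6 (craft barrel): barrel=1 iron=2 ladder=1 rubber=3 sand=3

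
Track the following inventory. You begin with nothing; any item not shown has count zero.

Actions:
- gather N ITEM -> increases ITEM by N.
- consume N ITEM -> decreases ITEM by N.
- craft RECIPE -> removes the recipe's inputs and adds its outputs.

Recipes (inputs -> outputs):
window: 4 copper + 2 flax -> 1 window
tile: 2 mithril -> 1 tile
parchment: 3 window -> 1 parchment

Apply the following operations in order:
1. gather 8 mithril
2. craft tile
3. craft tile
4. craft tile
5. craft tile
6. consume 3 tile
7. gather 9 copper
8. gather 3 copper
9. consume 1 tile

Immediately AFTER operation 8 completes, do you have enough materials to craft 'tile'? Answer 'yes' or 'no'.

After 1 (gather 8 mithril): mithril=8
After 2 (craft tile): mithril=6 tile=1
After 3 (craft tile): mithril=4 tile=2
After 4 (craft tile): mithril=2 tile=3
After 5 (craft tile): tile=4
After 6 (consume 3 tile): tile=1
After 7 (gather 9 copper): copper=9 tile=1
After 8 (gather 3 copper): copper=12 tile=1

Answer: no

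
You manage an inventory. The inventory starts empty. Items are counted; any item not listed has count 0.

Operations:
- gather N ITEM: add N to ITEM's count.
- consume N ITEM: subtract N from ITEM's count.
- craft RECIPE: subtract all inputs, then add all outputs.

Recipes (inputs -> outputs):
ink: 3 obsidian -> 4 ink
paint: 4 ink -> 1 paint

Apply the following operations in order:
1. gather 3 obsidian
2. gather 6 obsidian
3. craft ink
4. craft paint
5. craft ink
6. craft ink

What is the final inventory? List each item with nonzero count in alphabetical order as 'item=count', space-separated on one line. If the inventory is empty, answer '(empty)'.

After 1 (gather 3 obsidian): obsidian=3
After 2 (gather 6 obsidian): obsidian=9
After 3 (craft ink): ink=4 obsidian=6
After 4 (craft paint): obsidian=6 paint=1
After 5 (craft ink): ink=4 obsidian=3 paint=1
After 6 (craft ink): ink=8 paint=1

Answer: ink=8 paint=1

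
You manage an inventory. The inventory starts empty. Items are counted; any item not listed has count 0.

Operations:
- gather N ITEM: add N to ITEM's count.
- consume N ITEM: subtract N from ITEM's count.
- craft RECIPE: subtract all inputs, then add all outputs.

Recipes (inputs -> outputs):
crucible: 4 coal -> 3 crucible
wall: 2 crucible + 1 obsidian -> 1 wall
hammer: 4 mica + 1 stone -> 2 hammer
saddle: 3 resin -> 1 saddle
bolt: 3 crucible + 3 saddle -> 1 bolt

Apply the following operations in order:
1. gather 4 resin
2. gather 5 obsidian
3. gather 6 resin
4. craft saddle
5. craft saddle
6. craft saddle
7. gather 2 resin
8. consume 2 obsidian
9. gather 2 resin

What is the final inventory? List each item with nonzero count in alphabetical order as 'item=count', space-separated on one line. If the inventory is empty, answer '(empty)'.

After 1 (gather 4 resin): resin=4
After 2 (gather 5 obsidian): obsidian=5 resin=4
After 3 (gather 6 resin): obsidian=5 resin=10
After 4 (craft saddle): obsidian=5 resin=7 saddle=1
After 5 (craft saddle): obsidian=5 resin=4 saddle=2
After 6 (craft saddle): obsidian=5 resin=1 saddle=3
After 7 (gather 2 resin): obsidian=5 resin=3 saddle=3
After 8 (consume 2 obsidian): obsidian=3 resin=3 saddle=3
After 9 (gather 2 resin): obsidian=3 resin=5 saddle=3

Answer: obsidian=3 resin=5 saddle=3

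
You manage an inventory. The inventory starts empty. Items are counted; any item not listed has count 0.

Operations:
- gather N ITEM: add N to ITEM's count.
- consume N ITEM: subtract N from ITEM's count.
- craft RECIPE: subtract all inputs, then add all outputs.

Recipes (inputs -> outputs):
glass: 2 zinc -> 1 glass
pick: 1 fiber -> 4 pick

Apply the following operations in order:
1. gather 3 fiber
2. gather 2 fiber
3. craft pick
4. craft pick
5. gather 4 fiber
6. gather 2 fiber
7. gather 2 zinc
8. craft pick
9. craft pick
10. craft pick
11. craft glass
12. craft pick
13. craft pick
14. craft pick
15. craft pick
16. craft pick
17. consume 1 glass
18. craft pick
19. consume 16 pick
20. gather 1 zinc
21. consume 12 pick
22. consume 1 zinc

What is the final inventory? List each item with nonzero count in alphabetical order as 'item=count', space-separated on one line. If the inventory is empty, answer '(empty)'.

After 1 (gather 3 fiber): fiber=3
After 2 (gather 2 fiber): fiber=5
After 3 (craft pick): fiber=4 pick=4
After 4 (craft pick): fiber=3 pick=8
After 5 (gather 4 fiber): fiber=7 pick=8
After 6 (gather 2 fiber): fiber=9 pick=8
After 7 (gather 2 zinc): fiber=9 pick=8 zinc=2
After 8 (craft pick): fiber=8 pick=12 zinc=2
After 9 (craft pick): fiber=7 pick=16 zinc=2
After 10 (craft pick): fiber=6 pick=20 zinc=2
After 11 (craft glass): fiber=6 glass=1 pick=20
After 12 (craft pick): fiber=5 glass=1 pick=24
After 13 (craft pick): fiber=4 glass=1 pick=28
After 14 (craft pick): fiber=3 glass=1 pick=32
After 15 (craft pick): fiber=2 glass=1 pick=36
After 16 (craft pick): fiber=1 glass=1 pick=40
After 17 (consume 1 glass): fiber=1 pick=40
After 18 (craft pick): pick=44
After 19 (consume 16 pick): pick=28
After 20 (gather 1 zinc): pick=28 zinc=1
After 21 (consume 12 pick): pick=16 zinc=1
After 22 (consume 1 zinc): pick=16

Answer: pick=16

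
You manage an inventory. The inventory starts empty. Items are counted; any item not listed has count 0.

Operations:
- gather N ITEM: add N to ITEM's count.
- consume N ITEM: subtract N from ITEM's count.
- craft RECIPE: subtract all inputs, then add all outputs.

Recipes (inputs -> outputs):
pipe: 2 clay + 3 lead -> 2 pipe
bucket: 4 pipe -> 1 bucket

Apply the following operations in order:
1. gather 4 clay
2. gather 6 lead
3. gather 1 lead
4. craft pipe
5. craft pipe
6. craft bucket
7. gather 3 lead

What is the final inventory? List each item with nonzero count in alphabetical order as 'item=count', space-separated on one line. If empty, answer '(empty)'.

After 1 (gather 4 clay): clay=4
After 2 (gather 6 lead): clay=4 lead=6
After 3 (gather 1 lead): clay=4 lead=7
After 4 (craft pipe): clay=2 lead=4 pipe=2
After 5 (craft pipe): lead=1 pipe=4
After 6 (craft bucket): bucket=1 lead=1
After 7 (gather 3 lead): bucket=1 lead=4

Answer: bucket=1 lead=4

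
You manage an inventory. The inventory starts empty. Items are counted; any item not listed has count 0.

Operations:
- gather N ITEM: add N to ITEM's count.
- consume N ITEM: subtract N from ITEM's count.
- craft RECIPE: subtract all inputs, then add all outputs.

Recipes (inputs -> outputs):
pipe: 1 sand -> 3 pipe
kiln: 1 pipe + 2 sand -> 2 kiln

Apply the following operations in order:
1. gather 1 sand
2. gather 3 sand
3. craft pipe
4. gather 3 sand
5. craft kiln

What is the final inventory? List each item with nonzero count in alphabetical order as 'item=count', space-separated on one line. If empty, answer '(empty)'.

Answer: kiln=2 pipe=2 sand=4

Derivation:
After 1 (gather 1 sand): sand=1
After 2 (gather 3 sand): sand=4
After 3 (craft pipe): pipe=3 sand=3
After 4 (gather 3 sand): pipe=3 sand=6
After 5 (craft kiln): kiln=2 pipe=2 sand=4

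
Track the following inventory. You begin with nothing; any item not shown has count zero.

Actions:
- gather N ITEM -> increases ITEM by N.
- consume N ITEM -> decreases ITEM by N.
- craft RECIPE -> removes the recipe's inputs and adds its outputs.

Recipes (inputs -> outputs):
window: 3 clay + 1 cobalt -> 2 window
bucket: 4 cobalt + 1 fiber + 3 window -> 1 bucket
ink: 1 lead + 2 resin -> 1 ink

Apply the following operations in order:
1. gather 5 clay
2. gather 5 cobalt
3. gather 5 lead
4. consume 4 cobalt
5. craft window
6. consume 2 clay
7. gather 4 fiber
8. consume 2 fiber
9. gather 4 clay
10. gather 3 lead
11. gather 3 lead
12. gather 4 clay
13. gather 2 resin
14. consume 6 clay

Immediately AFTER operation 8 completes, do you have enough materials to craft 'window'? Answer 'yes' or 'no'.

After 1 (gather 5 clay): clay=5
After 2 (gather 5 cobalt): clay=5 cobalt=5
After 3 (gather 5 lead): clay=5 cobalt=5 lead=5
After 4 (consume 4 cobalt): clay=5 cobalt=1 lead=5
After 5 (craft window): clay=2 lead=5 window=2
After 6 (consume 2 clay): lead=5 window=2
After 7 (gather 4 fiber): fiber=4 lead=5 window=2
After 8 (consume 2 fiber): fiber=2 lead=5 window=2

Answer: no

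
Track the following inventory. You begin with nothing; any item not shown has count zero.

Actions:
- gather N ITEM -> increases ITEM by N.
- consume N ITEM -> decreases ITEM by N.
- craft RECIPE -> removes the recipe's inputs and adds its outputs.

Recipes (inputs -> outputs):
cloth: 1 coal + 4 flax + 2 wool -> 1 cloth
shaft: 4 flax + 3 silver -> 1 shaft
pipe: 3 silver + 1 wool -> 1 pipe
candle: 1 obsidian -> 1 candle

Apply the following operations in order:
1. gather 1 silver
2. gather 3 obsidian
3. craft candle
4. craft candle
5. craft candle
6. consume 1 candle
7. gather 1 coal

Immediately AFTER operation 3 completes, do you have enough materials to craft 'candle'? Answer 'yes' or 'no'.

After 1 (gather 1 silver): silver=1
After 2 (gather 3 obsidian): obsidian=3 silver=1
After 3 (craft candle): candle=1 obsidian=2 silver=1

Answer: yes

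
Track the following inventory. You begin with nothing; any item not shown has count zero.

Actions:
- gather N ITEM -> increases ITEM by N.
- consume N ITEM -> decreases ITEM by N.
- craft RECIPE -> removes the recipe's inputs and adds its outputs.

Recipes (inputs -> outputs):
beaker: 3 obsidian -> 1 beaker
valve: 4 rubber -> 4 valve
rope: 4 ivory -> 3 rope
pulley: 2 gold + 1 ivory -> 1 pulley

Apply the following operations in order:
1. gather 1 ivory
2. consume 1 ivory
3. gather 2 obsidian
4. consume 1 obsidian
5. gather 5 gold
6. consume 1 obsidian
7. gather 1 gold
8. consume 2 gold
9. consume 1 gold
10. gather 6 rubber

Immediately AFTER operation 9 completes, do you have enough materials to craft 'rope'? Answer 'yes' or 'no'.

Answer: no

Derivation:
After 1 (gather 1 ivory): ivory=1
After 2 (consume 1 ivory): (empty)
After 3 (gather 2 obsidian): obsidian=2
After 4 (consume 1 obsidian): obsidian=1
After 5 (gather 5 gold): gold=5 obsidian=1
After 6 (consume 1 obsidian): gold=5
After 7 (gather 1 gold): gold=6
After 8 (consume 2 gold): gold=4
After 9 (consume 1 gold): gold=3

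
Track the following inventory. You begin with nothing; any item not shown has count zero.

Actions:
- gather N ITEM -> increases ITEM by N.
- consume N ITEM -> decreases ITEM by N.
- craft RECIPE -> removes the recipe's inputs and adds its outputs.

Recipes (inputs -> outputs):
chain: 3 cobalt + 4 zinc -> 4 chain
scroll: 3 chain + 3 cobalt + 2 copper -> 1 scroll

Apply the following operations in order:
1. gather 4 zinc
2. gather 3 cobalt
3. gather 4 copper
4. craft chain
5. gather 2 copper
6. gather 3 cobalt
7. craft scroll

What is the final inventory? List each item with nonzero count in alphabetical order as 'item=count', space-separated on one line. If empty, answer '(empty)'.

Answer: chain=1 copper=4 scroll=1

Derivation:
After 1 (gather 4 zinc): zinc=4
After 2 (gather 3 cobalt): cobalt=3 zinc=4
After 3 (gather 4 copper): cobalt=3 copper=4 zinc=4
After 4 (craft chain): chain=4 copper=4
After 5 (gather 2 copper): chain=4 copper=6
After 6 (gather 3 cobalt): chain=4 cobalt=3 copper=6
After 7 (craft scroll): chain=1 copper=4 scroll=1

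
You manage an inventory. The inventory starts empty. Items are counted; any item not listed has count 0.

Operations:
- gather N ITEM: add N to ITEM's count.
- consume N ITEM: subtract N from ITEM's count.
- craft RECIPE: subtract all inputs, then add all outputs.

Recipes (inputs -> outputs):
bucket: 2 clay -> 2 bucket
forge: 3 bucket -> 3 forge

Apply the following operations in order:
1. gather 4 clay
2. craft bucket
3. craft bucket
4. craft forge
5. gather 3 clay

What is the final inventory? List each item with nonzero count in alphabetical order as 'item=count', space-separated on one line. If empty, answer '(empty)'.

Answer: bucket=1 clay=3 forge=3

Derivation:
After 1 (gather 4 clay): clay=4
After 2 (craft bucket): bucket=2 clay=2
After 3 (craft bucket): bucket=4
After 4 (craft forge): bucket=1 forge=3
After 5 (gather 3 clay): bucket=1 clay=3 forge=3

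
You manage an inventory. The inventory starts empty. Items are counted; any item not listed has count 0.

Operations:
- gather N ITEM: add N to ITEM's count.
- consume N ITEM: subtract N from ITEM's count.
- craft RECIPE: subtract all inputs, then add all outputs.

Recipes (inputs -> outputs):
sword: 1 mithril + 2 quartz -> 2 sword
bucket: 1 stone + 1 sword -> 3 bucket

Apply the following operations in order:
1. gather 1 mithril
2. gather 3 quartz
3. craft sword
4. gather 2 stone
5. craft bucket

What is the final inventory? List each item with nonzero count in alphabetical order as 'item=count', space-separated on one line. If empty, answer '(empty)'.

After 1 (gather 1 mithril): mithril=1
After 2 (gather 3 quartz): mithril=1 quartz=3
After 3 (craft sword): quartz=1 sword=2
After 4 (gather 2 stone): quartz=1 stone=2 sword=2
After 5 (craft bucket): bucket=3 quartz=1 stone=1 sword=1

Answer: bucket=3 quartz=1 stone=1 sword=1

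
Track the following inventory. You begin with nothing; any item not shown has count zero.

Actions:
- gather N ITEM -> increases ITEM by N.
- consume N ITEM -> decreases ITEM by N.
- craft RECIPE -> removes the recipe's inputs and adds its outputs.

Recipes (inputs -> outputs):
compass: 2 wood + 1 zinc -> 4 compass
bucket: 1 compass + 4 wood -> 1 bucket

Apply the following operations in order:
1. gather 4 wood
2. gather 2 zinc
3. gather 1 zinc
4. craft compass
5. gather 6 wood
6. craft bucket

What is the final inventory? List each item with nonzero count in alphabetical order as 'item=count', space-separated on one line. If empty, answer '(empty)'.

After 1 (gather 4 wood): wood=4
After 2 (gather 2 zinc): wood=4 zinc=2
After 3 (gather 1 zinc): wood=4 zinc=3
After 4 (craft compass): compass=4 wood=2 zinc=2
After 5 (gather 6 wood): compass=4 wood=8 zinc=2
After 6 (craft bucket): bucket=1 compass=3 wood=4 zinc=2

Answer: bucket=1 compass=3 wood=4 zinc=2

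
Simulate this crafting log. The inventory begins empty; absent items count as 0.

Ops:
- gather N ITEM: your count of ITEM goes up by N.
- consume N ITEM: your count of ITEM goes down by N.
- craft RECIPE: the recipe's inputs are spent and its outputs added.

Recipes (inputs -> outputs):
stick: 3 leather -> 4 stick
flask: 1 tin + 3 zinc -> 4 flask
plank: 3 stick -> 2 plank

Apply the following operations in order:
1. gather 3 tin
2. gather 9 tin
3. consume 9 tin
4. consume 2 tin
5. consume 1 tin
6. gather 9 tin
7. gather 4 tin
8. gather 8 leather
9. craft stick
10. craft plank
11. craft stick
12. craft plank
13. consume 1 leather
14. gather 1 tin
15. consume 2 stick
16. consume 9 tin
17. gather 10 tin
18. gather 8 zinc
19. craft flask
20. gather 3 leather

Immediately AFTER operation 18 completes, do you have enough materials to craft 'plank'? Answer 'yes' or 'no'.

After 1 (gather 3 tin): tin=3
After 2 (gather 9 tin): tin=12
After 3 (consume 9 tin): tin=3
After 4 (consume 2 tin): tin=1
After 5 (consume 1 tin): (empty)
After 6 (gather 9 tin): tin=9
After 7 (gather 4 tin): tin=13
After 8 (gather 8 leather): leather=8 tin=13
After 9 (craft stick): leather=5 stick=4 tin=13
After 10 (craft plank): leather=5 plank=2 stick=1 tin=13
After 11 (craft stick): leather=2 plank=2 stick=5 tin=13
After 12 (craft plank): leather=2 plank=4 stick=2 tin=13
After 13 (consume 1 leather): leather=1 plank=4 stick=2 tin=13
After 14 (gather 1 tin): leather=1 plank=4 stick=2 tin=14
After 15 (consume 2 stick): leather=1 plank=4 tin=14
After 16 (consume 9 tin): leather=1 plank=4 tin=5
After 17 (gather 10 tin): leather=1 plank=4 tin=15
After 18 (gather 8 zinc): leather=1 plank=4 tin=15 zinc=8

Answer: no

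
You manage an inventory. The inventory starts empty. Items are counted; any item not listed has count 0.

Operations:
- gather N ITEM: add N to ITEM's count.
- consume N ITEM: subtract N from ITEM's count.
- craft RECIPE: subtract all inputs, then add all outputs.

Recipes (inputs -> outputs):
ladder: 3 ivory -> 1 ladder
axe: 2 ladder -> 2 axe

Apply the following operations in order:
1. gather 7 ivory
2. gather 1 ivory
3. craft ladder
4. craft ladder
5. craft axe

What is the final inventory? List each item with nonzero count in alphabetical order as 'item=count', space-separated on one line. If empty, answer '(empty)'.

After 1 (gather 7 ivory): ivory=7
After 2 (gather 1 ivory): ivory=8
After 3 (craft ladder): ivory=5 ladder=1
After 4 (craft ladder): ivory=2 ladder=2
After 5 (craft axe): axe=2 ivory=2

Answer: axe=2 ivory=2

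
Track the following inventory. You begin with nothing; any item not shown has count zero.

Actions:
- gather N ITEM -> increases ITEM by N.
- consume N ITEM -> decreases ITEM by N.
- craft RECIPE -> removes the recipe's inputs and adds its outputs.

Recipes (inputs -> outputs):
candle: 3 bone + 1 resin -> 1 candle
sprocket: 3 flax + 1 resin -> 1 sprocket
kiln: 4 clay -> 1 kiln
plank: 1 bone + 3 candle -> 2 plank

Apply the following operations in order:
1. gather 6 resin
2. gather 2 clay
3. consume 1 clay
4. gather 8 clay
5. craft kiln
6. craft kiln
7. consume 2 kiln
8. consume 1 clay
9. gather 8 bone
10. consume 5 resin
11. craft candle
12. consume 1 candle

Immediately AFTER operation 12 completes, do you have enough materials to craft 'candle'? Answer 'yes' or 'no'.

Answer: no

Derivation:
After 1 (gather 6 resin): resin=6
After 2 (gather 2 clay): clay=2 resin=6
After 3 (consume 1 clay): clay=1 resin=6
After 4 (gather 8 clay): clay=9 resin=6
After 5 (craft kiln): clay=5 kiln=1 resin=6
After 6 (craft kiln): clay=1 kiln=2 resin=6
After 7 (consume 2 kiln): clay=1 resin=6
After 8 (consume 1 clay): resin=6
After 9 (gather 8 bone): bone=8 resin=6
After 10 (consume 5 resin): bone=8 resin=1
After 11 (craft candle): bone=5 candle=1
After 12 (consume 1 candle): bone=5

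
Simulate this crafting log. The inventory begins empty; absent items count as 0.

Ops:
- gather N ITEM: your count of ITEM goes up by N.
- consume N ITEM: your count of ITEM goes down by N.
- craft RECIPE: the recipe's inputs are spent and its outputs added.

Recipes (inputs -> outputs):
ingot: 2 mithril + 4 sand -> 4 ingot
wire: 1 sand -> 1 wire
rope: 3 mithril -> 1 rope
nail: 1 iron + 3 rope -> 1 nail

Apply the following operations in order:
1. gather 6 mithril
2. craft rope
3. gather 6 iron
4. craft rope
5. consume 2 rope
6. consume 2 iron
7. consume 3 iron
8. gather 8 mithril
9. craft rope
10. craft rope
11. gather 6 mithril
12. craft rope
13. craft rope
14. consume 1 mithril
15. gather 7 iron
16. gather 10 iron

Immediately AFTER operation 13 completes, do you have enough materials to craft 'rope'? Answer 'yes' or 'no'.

Answer: no

Derivation:
After 1 (gather 6 mithril): mithril=6
After 2 (craft rope): mithril=3 rope=1
After 3 (gather 6 iron): iron=6 mithril=3 rope=1
After 4 (craft rope): iron=6 rope=2
After 5 (consume 2 rope): iron=6
After 6 (consume 2 iron): iron=4
After 7 (consume 3 iron): iron=1
After 8 (gather 8 mithril): iron=1 mithril=8
After 9 (craft rope): iron=1 mithril=5 rope=1
After 10 (craft rope): iron=1 mithril=2 rope=2
After 11 (gather 6 mithril): iron=1 mithril=8 rope=2
After 12 (craft rope): iron=1 mithril=5 rope=3
After 13 (craft rope): iron=1 mithril=2 rope=4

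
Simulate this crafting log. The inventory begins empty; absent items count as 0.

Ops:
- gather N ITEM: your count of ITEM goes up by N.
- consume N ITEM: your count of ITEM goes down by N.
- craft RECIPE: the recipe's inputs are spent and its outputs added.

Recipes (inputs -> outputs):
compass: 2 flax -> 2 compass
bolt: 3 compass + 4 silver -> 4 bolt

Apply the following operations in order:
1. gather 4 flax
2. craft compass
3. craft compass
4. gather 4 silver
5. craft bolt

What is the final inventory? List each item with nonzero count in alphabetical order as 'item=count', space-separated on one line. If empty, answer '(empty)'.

After 1 (gather 4 flax): flax=4
After 2 (craft compass): compass=2 flax=2
After 3 (craft compass): compass=4
After 4 (gather 4 silver): compass=4 silver=4
After 5 (craft bolt): bolt=4 compass=1

Answer: bolt=4 compass=1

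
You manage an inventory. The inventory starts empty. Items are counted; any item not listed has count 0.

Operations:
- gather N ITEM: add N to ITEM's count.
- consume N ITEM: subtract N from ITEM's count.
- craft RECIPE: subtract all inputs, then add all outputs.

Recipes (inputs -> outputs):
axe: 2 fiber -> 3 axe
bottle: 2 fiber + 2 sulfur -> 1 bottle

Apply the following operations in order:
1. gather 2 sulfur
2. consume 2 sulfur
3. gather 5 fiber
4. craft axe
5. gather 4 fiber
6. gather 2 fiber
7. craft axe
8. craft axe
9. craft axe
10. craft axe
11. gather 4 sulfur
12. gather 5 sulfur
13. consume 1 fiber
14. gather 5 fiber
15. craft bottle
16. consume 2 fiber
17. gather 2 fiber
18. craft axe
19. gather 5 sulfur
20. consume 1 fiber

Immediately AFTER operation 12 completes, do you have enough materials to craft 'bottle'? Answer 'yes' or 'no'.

Answer: no

Derivation:
After 1 (gather 2 sulfur): sulfur=2
After 2 (consume 2 sulfur): (empty)
After 3 (gather 5 fiber): fiber=5
After 4 (craft axe): axe=3 fiber=3
After 5 (gather 4 fiber): axe=3 fiber=7
After 6 (gather 2 fiber): axe=3 fiber=9
After 7 (craft axe): axe=6 fiber=7
After 8 (craft axe): axe=9 fiber=5
After 9 (craft axe): axe=12 fiber=3
After 10 (craft axe): axe=15 fiber=1
After 11 (gather 4 sulfur): axe=15 fiber=1 sulfur=4
After 12 (gather 5 sulfur): axe=15 fiber=1 sulfur=9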